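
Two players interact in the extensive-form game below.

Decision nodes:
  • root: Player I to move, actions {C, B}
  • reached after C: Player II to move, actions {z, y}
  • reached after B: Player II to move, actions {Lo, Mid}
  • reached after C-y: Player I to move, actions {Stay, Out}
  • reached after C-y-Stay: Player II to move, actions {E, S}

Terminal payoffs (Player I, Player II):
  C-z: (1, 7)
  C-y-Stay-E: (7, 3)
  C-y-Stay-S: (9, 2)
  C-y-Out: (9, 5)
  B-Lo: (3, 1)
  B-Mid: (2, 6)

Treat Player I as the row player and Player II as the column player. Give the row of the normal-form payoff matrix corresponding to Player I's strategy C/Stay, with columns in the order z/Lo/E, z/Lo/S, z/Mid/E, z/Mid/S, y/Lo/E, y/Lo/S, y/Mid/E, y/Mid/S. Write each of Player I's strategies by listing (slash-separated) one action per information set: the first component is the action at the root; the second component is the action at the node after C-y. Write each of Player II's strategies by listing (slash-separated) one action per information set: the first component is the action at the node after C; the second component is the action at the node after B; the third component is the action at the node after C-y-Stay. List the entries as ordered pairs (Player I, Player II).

(1,7) (1,7) (1,7) (1,7) (7,3) (9,2) (7,3) (9,2)

vs z/Lo/E: Player I plays C → Player II plays z at [C] → (1, 7)
vs z/Lo/S: Player I plays C → Player II plays z at [C] → (1, 7)
vs z/Mid/E: Player I plays C → Player II plays z at [C] → (1, 7)
vs z/Mid/S: Player I plays C → Player II plays z at [C] → (1, 7)
vs y/Lo/E: Player I plays C → Player II plays y at [C] → Player I plays Stay at [C-y] → Player II plays E at [C-y-Stay] → (7, 3)
vs y/Lo/S: Player I plays C → Player II plays y at [C] → Player I plays Stay at [C-y] → Player II plays S at [C-y-Stay] → (9, 2)
vs y/Mid/E: Player I plays C → Player II plays y at [C] → Player I plays Stay at [C-y] → Player II plays E at [C-y-Stay] → (7, 3)
vs y/Mid/S: Player I plays C → Player II plays y at [C] → Player I plays Stay at [C-y] → Player II plays S at [C-y-Stay] → (9, 2)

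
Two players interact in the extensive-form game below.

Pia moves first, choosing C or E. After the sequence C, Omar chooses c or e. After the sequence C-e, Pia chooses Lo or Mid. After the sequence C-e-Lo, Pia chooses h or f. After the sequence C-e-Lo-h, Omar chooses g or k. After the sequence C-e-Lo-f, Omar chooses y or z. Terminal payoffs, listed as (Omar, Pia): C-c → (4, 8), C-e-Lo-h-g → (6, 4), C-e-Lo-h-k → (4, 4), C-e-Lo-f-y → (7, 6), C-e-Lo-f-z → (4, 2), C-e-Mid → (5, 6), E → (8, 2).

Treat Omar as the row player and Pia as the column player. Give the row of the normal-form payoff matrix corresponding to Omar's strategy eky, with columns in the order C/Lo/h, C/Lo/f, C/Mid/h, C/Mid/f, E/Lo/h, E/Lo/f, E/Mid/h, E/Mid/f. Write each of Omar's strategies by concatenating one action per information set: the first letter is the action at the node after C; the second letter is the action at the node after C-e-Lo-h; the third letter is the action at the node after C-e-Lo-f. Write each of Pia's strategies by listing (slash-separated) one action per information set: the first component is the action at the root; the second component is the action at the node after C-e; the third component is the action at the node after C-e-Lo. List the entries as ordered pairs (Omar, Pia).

(4,4) (7,6) (5,6) (5,6) (8,2) (8,2) (8,2) (8,2)

vs C/Lo/h: Pia plays C → Omar plays e at [C] → Pia plays Lo at [C-e] → Pia plays h at [C-e-Lo] → Omar plays k at [C-e-Lo-h] → (4, 4)
vs C/Lo/f: Pia plays C → Omar plays e at [C] → Pia plays Lo at [C-e] → Pia plays f at [C-e-Lo] → Omar plays y at [C-e-Lo-f] → (7, 6)
vs C/Mid/h: Pia plays C → Omar plays e at [C] → Pia plays Mid at [C-e] → (5, 6)
vs C/Mid/f: Pia plays C → Omar plays e at [C] → Pia plays Mid at [C-e] → (5, 6)
vs E/Lo/h: Pia plays E → (8, 2)
vs E/Lo/f: Pia plays E → (8, 2)
vs E/Mid/h: Pia plays E → (8, 2)
vs E/Mid/f: Pia plays E → (8, 2)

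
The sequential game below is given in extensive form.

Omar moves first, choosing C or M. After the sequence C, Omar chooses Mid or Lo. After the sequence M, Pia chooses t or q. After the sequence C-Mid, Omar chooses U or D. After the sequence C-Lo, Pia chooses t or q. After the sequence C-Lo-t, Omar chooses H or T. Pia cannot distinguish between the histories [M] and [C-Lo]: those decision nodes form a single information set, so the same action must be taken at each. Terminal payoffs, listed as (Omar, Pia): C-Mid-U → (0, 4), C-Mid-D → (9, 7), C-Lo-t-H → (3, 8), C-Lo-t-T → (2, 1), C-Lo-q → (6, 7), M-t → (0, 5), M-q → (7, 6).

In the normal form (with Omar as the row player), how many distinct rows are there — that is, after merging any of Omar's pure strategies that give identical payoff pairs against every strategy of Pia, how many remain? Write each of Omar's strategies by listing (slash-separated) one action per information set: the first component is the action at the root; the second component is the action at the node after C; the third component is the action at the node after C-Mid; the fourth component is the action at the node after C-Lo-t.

5

Omar has 16 pure strategies: C/Mid/U/H, C/Mid/U/T, C/Mid/D/H, C/Mid/D/T, C/Lo/U/H, C/Lo/U/T, C/Lo/D/H, C/Lo/D/T, M/Mid/U/H, M/Mid/U/T, M/Mid/D/H, M/Mid/D/T, M/Lo/U/H, M/Lo/U/T, M/Lo/D/H, M/Lo/D/T. Columns: t, q.
{C/Mid/U/H, C/Mid/U/T} → row (0,4) (0,4)
{C/Mid/D/H, C/Mid/D/T} → row (9,7) (9,7)
{C/Lo/U/H, C/Lo/D/H} → row (3,8) (6,7)
{C/Lo/U/T, C/Lo/D/T} → row (2,1) (6,7)
{M/Mid/U/H, M/Mid/U/T, M/Mid/D/H, M/Mid/D/T, M/Lo/U/H, M/Lo/U/T, M/Lo/D/H, M/Lo/D/T} → row (0,5) (7,6)
That's 5 distinct rows out of 16 strategies.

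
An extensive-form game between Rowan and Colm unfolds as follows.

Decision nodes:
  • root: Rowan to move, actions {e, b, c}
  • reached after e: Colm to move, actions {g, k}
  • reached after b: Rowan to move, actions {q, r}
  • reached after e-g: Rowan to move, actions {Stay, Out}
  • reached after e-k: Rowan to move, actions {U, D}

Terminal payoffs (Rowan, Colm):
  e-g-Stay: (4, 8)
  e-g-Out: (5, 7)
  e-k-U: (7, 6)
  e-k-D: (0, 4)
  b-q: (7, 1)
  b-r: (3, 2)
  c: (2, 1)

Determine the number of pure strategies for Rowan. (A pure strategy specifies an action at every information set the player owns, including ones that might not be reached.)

Rowan owns the root with actions {e, b, c} — three choices.
Rowan owns the node after b with actions {q, r} — two choices.
Rowan owns the node after e-g with actions {Stay, Out} — two choices.
Rowan owns the node after e-k with actions {U, D} — two choices.
A pure strategy fixes one action at each information set independently, so the count is the product 3 × 2 × 2 × 2 = 24.

24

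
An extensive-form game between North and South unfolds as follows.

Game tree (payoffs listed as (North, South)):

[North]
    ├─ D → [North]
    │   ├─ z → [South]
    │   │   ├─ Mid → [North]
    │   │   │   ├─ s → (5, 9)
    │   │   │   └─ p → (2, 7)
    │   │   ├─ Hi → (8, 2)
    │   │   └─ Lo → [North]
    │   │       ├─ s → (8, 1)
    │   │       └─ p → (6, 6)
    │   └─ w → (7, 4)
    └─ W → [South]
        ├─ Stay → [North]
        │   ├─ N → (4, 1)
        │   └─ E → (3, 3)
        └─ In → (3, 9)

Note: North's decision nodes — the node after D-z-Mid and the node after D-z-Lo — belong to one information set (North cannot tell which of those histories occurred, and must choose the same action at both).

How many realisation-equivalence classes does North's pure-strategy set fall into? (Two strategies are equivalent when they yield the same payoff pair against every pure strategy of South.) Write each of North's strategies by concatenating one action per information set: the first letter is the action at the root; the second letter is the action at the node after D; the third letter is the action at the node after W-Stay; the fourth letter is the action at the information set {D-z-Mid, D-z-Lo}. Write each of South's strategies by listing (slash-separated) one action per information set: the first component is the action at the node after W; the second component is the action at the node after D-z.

North has 16 pure strategies: DzNs, DzNp, DzEs, DzEp, DwNs, DwNp, DwEs, DwEp, WzNs, WzNp, WzEs, WzEp, WwNs, WwNp, WwEs, WwEp. Columns: Stay/Mid, Stay/Hi, Stay/Lo, In/Mid, In/Hi, In/Lo.
{DzNs, DzEs} → row (5,9) (8,2) (8,1) (5,9) (8,2) (8,1)
{DzNp, DzEp} → row (2,7) (8,2) (6,6) (2,7) (8,2) (6,6)
{DwNs, DwNp, DwEs, DwEp} → row (7,4) (7,4) (7,4) (7,4) (7,4) (7,4)
{WzNs, WzNp, WwNs, WwNp} → row (4,1) (4,1) (4,1) (3,9) (3,9) (3,9)
{WzEs, WzEp, WwEs, WwEp} → row (3,3) (3,3) (3,3) (3,9) (3,9) (3,9)
That's 5 distinct rows out of 16 strategies.

5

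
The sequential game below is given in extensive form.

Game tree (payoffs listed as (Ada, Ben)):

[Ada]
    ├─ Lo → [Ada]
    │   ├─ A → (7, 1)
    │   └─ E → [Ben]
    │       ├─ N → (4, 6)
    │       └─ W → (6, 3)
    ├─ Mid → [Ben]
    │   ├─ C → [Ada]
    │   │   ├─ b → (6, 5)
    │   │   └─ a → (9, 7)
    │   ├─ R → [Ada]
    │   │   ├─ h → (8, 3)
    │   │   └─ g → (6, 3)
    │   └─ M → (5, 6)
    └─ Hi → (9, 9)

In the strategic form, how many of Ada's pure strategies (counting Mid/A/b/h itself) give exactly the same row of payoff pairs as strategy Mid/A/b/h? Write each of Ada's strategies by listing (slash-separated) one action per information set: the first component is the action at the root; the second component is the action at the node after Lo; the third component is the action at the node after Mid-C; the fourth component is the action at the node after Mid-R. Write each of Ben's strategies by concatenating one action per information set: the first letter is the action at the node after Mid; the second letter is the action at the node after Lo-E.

2

Row for Mid/A/b/h (columns CN, CW, RN, RW, MN, MW): (6,5) (6,5) (8,3) (8,3) (5,6) (5,6).
Under Mid/A/b/h, Ada's choice at the node after Lo can never be reached regardless of what Ben does, so varying those choices leaves every outcome unchanged.
Holding the reachable choices fixed and varying the unreachable one freely already gives 2 equivalent strategies.
No other strategy reproduces this row, so those 2 are the full class: Mid/A/b/h, Mid/E/b/h.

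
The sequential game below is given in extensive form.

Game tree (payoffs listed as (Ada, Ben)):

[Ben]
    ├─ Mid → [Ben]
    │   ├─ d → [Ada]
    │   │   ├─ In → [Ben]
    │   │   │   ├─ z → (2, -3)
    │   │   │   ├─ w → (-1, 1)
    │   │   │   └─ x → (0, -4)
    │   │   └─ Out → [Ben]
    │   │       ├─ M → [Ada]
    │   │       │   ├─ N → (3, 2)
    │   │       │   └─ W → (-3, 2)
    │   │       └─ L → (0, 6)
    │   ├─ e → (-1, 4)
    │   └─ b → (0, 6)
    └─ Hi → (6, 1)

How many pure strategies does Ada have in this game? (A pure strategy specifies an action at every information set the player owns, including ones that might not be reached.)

Ada owns the node after Mid-d with actions {In, Out} — two choices.
Ada owns the node after Mid-d-Out-M with actions {N, W} — two choices.
A pure strategy fixes one action at each information set independently, so the count is the product 2 × 2 = 4.
(For reference, Ben has 36 pure strategies, giving a 4×36 normal-form matrix.)

4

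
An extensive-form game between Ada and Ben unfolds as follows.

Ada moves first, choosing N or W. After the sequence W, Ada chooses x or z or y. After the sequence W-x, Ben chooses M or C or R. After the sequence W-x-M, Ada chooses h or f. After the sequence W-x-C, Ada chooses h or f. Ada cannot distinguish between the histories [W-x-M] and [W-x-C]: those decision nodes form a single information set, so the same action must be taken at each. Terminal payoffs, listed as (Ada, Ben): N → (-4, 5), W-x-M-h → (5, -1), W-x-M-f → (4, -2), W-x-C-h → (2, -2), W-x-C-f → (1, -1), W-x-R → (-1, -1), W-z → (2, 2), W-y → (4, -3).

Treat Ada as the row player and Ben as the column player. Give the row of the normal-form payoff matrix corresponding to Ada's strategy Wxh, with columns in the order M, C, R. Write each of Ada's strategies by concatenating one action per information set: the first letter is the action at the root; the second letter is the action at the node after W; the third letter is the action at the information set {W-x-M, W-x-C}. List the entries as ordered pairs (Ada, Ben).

vs M: Ada plays W → Ada plays x at [W] → Ben plays M at [W-x] → Ada plays h at [W-x-M] → (5, -1)
vs C: Ada plays W → Ada plays x at [W] → Ben plays C at [W-x] → Ada plays h at [W-x-C] → (2, -2)
vs R: Ada plays W → Ada plays x at [W] → Ben plays R at [W-x] → (-1, -1)

(5,-1) (2,-2) (-1,-1)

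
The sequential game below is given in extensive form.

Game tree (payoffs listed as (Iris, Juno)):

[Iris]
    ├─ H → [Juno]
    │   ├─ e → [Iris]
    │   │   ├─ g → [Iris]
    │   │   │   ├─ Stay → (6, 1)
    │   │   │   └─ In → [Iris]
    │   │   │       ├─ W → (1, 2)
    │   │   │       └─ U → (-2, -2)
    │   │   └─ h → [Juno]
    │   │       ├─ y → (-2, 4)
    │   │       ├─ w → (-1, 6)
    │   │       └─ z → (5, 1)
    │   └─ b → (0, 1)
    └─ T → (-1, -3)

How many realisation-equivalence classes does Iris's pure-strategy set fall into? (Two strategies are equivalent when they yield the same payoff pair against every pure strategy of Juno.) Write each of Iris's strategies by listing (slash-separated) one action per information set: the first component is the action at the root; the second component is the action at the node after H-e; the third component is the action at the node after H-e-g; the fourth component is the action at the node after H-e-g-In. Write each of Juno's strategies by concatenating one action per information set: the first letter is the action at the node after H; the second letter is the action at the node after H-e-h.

5

Iris has 16 pure strategies: H/g/Stay/W, H/g/Stay/U, H/g/In/W, H/g/In/U, H/h/Stay/W, H/h/Stay/U, H/h/In/W, H/h/In/U, T/g/Stay/W, T/g/Stay/U, T/g/In/W, T/g/In/U, T/h/Stay/W, T/h/Stay/U, T/h/In/W, T/h/In/U. Columns: ey, ew, ez, by, bw, bz.
{H/g/Stay/W, H/g/Stay/U} → row (6,1) (6,1) (6,1) (0,1) (0,1) (0,1)
{H/g/In/W} → row (1,2) (1,2) (1,2) (0,1) (0,1) (0,1)
{H/g/In/U} → row (-2,-2) (-2,-2) (-2,-2) (0,1) (0,1) (0,1)
{H/h/Stay/W, H/h/Stay/U, H/h/In/W, H/h/In/U} → row (-2,4) (-1,6) (5,1) (0,1) (0,1) (0,1)
{T/g/Stay/W, T/g/Stay/U, T/g/In/W, T/g/In/U, T/h/Stay/W, T/h/Stay/U, T/h/In/W, T/h/In/U} → row (-1,-3) (-1,-3) (-1,-3) (-1,-3) (-1,-3) (-1,-3)
That's 5 distinct rows out of 16 strategies.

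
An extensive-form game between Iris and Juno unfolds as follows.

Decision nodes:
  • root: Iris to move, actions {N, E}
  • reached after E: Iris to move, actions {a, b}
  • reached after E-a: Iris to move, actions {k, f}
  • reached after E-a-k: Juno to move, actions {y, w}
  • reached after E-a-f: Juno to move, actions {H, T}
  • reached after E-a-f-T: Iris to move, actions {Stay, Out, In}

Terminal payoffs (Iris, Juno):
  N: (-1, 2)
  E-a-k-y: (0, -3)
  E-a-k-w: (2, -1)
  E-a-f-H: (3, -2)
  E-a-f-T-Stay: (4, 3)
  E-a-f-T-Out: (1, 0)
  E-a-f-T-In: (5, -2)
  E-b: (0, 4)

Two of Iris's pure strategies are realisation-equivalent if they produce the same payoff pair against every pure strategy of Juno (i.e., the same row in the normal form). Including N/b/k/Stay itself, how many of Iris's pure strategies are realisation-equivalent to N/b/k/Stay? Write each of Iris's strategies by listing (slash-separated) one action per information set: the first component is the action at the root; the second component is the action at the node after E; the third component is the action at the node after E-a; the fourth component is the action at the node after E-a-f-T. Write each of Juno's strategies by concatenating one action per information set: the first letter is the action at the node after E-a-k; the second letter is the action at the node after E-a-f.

Row for N/b/k/Stay (columns yH, yT, wH, wT): (-1,2) (-1,2) (-1,2) (-1,2).
Under N/b/k/Stay, Iris's choice at the node after E and at the node after E-a and at the node after E-a-f-T can never be reached regardless of what Juno does, so varying those choices leaves every outcome unchanged.
Holding the reachable choices fixed and varying the unreachable ones freely already gives 2 × 2 × 3 = 12 equivalent strategies.
No other strategy reproduces this row, so those 12 are the full class: N/a/k/Stay, N/a/k/Out, N/a/k/In, N/a/f/Stay, N/a/f/Out, N/a/f/In, N/b/k/Stay, N/b/k/Out, N/b/k/In, N/b/f/Stay, N/b/f/Out, N/b/f/In.

12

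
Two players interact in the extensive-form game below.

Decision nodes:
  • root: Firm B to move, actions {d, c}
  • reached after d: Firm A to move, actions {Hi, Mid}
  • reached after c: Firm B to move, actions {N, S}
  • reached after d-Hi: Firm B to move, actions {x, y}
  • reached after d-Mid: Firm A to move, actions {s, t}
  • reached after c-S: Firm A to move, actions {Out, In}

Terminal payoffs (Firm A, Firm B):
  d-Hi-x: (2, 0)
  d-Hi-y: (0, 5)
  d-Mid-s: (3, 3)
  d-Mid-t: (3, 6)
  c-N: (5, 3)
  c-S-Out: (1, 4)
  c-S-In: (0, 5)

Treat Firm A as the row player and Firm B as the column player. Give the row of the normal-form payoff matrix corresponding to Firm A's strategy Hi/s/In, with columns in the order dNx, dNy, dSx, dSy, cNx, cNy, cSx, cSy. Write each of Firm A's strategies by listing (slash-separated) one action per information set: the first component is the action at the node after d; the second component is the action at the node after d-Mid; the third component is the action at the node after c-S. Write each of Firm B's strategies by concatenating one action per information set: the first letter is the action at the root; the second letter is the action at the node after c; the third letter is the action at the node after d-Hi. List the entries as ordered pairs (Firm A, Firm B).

(2,0) (0,5) (2,0) (0,5) (5,3) (5,3) (0,5) (0,5)

vs dNx: Firm B plays d → Firm A plays Hi at [d] → Firm B plays x at [d-Hi] → (2, 0)
vs dNy: Firm B plays d → Firm A plays Hi at [d] → Firm B plays y at [d-Hi] → (0, 5)
vs dSx: Firm B plays d → Firm A plays Hi at [d] → Firm B plays x at [d-Hi] → (2, 0)
vs dSy: Firm B plays d → Firm A plays Hi at [d] → Firm B plays y at [d-Hi] → (0, 5)
vs cNx: Firm B plays c → Firm B plays N at [c] → (5, 3)
vs cNy: Firm B plays c → Firm B plays N at [c] → (5, 3)
vs cSx: Firm B plays c → Firm B plays S at [c] → Firm A plays In at [c-S] → (0, 5)
vs cSy: Firm B plays c → Firm B plays S at [c] → Firm A plays In at [c-S] → (0, 5)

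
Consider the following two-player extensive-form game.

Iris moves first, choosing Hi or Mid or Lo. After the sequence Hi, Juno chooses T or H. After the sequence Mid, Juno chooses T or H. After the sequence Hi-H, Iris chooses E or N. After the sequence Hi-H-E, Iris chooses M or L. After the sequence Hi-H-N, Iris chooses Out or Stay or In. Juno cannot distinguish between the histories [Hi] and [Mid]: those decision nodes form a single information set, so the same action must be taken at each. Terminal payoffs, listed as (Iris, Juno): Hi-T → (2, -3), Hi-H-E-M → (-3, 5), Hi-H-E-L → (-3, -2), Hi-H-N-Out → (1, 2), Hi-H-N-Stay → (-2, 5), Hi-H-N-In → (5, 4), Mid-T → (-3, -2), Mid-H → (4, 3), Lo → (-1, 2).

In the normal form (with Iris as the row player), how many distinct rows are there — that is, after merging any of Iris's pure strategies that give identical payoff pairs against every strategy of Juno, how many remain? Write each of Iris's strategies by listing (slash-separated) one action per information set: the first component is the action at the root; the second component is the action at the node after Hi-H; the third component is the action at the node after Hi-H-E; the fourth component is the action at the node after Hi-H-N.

Iris has 36 pure strategies: Hi/E/M/Out, Hi/E/M/Stay, Hi/E/M/In, Hi/E/L/Out, Hi/E/L/Stay, Hi/E/L/In, Hi/N/M/Out, Hi/N/M/Stay, Hi/N/M/In, Hi/N/L/Out, Hi/N/L/Stay, Hi/N/L/In, Mid/E/M/Out, Mid/E/M/Stay, Mid/E/M/In, Mid/E/L/Out, Mid/E/L/Stay, Mid/E/L/In, Mid/N/M/Out, Mid/N/M/Stay, Mid/N/M/In, Mid/N/L/Out, Mid/N/L/Stay, Mid/N/L/In, Lo/E/M/Out, Lo/E/M/Stay, Lo/E/M/In, Lo/E/L/Out, Lo/E/L/Stay, Lo/E/L/In, Lo/N/M/Out, Lo/N/M/Stay, Lo/N/M/In, Lo/N/L/Out, Lo/N/L/Stay, Lo/N/L/In. Columns: T, H.
{Hi/E/M/Out, Hi/E/M/Stay, Hi/E/M/In} → row (2,-3) (-3,5)
{Hi/E/L/Out, Hi/E/L/Stay, Hi/E/L/In} → row (2,-3) (-3,-2)
{Hi/N/M/Out, Hi/N/L/Out} → row (2,-3) (1,2)
{Hi/N/M/Stay, Hi/N/L/Stay} → row (2,-3) (-2,5)
{Hi/N/M/In, Hi/N/L/In} → row (2,-3) (5,4)
{Mid/E/M/Out, Mid/E/M/Stay, Mid/E/M/In, Mid/E/L/Out, Mid/E/L/Stay, Mid/E/L/In, Mid/N/M/Out, Mid/N/M/Stay, Mid/N/M/In, Mid/N/L/Out, Mid/N/L/Stay, Mid/N/L/In} → row (-3,-2) (4,3)
{Lo/E/M/Out, Lo/E/M/Stay, Lo/E/M/In, Lo/E/L/Out, Lo/E/L/Stay, Lo/E/L/In, Lo/N/M/Out, Lo/N/M/Stay, Lo/N/M/In, Lo/N/L/Out, Lo/N/L/Stay, Lo/N/L/In} → row (-1,2) (-1,2)
That's 7 distinct rows out of 36 strategies.

7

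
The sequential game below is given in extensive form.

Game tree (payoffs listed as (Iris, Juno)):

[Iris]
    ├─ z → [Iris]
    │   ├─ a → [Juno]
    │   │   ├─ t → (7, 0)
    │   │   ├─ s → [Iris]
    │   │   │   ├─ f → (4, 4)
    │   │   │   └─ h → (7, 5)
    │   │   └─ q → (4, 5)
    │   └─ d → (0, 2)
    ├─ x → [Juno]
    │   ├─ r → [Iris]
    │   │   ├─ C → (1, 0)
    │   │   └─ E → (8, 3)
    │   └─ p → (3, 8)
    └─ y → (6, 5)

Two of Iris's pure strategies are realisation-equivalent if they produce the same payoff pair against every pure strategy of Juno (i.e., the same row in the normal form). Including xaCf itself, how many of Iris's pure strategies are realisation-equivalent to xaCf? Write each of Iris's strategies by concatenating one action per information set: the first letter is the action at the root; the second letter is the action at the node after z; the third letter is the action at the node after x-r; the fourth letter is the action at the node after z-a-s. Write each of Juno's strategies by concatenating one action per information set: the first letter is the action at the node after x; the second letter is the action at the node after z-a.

Row for xaCf (columns rt, rs, rq, pt, ps, pq): (1,0) (1,0) (1,0) (3,8) (3,8) (3,8).
Under xaCf, Iris's choice at the node after z and at the node after z-a-s can never be reached regardless of what Juno does, so varying those choices leaves every outcome unchanged.
Holding the reachable choices fixed and varying the unreachable ones freely already gives 2 × 2 = 4 equivalent strategies.
No other strategy reproduces this row, so those 4 are the full class: xaCf, xaCh, xdCf, xdCh.

4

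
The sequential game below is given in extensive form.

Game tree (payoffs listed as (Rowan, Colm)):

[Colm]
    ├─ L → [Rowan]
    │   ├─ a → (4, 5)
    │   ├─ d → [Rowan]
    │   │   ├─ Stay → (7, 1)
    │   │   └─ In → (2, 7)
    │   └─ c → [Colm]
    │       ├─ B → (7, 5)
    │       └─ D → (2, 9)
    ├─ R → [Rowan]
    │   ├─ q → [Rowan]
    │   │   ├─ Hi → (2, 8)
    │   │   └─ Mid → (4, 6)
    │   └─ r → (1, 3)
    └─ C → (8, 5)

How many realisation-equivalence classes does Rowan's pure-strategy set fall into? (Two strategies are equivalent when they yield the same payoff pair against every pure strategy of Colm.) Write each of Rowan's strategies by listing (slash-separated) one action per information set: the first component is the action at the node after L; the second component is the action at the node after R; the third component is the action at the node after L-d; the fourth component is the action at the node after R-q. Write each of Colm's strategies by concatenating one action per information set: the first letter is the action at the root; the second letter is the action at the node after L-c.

Rowan has 24 pure strategies: a/q/Stay/Hi, a/q/Stay/Mid, a/q/In/Hi, a/q/In/Mid, a/r/Stay/Hi, a/r/Stay/Mid, a/r/In/Hi, a/r/In/Mid, d/q/Stay/Hi, d/q/Stay/Mid, d/q/In/Hi, d/q/In/Mid, d/r/Stay/Hi, d/r/Stay/Mid, d/r/In/Hi, d/r/In/Mid, c/q/Stay/Hi, c/q/Stay/Mid, c/q/In/Hi, c/q/In/Mid, c/r/Stay/Hi, c/r/Stay/Mid, c/r/In/Hi, c/r/In/Mid. Columns: LB, LD, RB, RD, CB, CD.
{a/q/Stay/Hi, a/q/In/Hi} → row (4,5) (4,5) (2,8) (2,8) (8,5) (8,5)
{a/q/Stay/Mid, a/q/In/Mid} → row (4,5) (4,5) (4,6) (4,6) (8,5) (8,5)
{a/r/Stay/Hi, a/r/Stay/Mid, a/r/In/Hi, a/r/In/Mid} → row (4,5) (4,5) (1,3) (1,3) (8,5) (8,5)
{d/q/Stay/Hi} → row (7,1) (7,1) (2,8) (2,8) (8,5) (8,5)
{d/q/Stay/Mid} → row (7,1) (7,1) (4,6) (4,6) (8,5) (8,5)
{d/q/In/Hi} → row (2,7) (2,7) (2,8) (2,8) (8,5) (8,5)
{d/q/In/Mid} → row (2,7) (2,7) (4,6) (4,6) (8,5) (8,5)
{d/r/Stay/Hi, d/r/Stay/Mid} → row (7,1) (7,1) (1,3) (1,3) (8,5) (8,5)
{d/r/In/Hi, d/r/In/Mid} → row (2,7) (2,7) (1,3) (1,3) (8,5) (8,5)
{c/q/Stay/Hi, c/q/In/Hi} → row (7,5) (2,9) (2,8) (2,8) (8,5) (8,5)
{c/q/Stay/Mid, c/q/In/Mid} → row (7,5) (2,9) (4,6) (4,6) (8,5) (8,5)
{c/r/Stay/Hi, c/r/Stay/Mid, c/r/In/Hi, c/r/In/Mid} → row (7,5) (2,9) (1,3) (1,3) (8,5) (8,5)
That's 12 distinct rows out of 24 strategies.

12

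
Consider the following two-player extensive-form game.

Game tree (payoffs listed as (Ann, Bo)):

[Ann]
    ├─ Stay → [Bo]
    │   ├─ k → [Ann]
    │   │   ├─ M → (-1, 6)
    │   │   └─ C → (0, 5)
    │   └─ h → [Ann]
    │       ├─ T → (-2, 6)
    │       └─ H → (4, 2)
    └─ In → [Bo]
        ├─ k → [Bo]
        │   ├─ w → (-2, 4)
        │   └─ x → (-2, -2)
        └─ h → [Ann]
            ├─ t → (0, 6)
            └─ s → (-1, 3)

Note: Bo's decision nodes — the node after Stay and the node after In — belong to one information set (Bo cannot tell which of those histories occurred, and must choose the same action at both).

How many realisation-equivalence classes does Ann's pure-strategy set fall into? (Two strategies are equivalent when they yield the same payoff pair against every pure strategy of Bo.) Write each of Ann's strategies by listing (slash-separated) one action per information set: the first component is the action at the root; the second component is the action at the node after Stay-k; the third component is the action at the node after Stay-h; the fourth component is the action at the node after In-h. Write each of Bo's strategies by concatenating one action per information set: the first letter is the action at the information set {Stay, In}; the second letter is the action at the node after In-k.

6

Ann has 16 pure strategies: Stay/M/T/t, Stay/M/T/s, Stay/M/H/t, Stay/M/H/s, Stay/C/T/t, Stay/C/T/s, Stay/C/H/t, Stay/C/H/s, In/M/T/t, In/M/T/s, In/M/H/t, In/M/H/s, In/C/T/t, In/C/T/s, In/C/H/t, In/C/H/s. Columns: kw, kx, hw, hx.
{Stay/M/T/t, Stay/M/T/s} → row (-1,6) (-1,6) (-2,6) (-2,6)
{Stay/M/H/t, Stay/M/H/s} → row (-1,6) (-1,6) (4,2) (4,2)
{Stay/C/T/t, Stay/C/T/s} → row (0,5) (0,5) (-2,6) (-2,6)
{Stay/C/H/t, Stay/C/H/s} → row (0,5) (0,5) (4,2) (4,2)
{In/M/T/t, In/M/H/t, In/C/T/t, In/C/H/t} → row (-2,4) (-2,-2) (0,6) (0,6)
{In/M/T/s, In/M/H/s, In/C/T/s, In/C/H/s} → row (-2,4) (-2,-2) (-1,3) (-1,3)
That's 6 distinct rows out of 16 strategies.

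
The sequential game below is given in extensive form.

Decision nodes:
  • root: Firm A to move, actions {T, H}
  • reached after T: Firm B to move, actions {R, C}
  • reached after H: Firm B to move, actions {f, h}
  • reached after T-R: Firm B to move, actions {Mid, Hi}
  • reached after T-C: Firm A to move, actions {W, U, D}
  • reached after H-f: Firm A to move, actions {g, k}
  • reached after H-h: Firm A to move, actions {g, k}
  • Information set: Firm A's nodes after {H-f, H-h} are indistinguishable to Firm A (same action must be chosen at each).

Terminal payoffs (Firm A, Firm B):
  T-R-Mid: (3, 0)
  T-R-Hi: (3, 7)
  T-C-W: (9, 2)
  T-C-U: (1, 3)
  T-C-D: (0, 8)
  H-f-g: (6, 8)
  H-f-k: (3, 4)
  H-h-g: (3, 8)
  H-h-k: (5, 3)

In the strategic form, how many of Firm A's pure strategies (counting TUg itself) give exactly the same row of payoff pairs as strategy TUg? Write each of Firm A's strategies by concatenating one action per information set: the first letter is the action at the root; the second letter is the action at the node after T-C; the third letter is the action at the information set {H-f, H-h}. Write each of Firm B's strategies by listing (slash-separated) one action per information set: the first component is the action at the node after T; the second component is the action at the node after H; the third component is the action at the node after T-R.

Row for TUg (columns R/f/Mid, R/f/Hi, R/h/Mid, R/h/Hi, C/f/Mid, C/f/Hi, C/h/Mid, C/h/Hi): (3,0) (3,7) (3,0) (3,7) (1,3) (1,3) (1,3) (1,3).
Under TUg, Firm A's choice at the information set {H-f, H-h} can never be reached regardless of what Firm B does, so varying those choices leaves every outcome unchanged.
Holding the reachable choices fixed and varying the unreachable one freely already gives 2 equivalent strategies.
No other strategy reproduces this row, so those 2 are the full class: TUg, TUk.

2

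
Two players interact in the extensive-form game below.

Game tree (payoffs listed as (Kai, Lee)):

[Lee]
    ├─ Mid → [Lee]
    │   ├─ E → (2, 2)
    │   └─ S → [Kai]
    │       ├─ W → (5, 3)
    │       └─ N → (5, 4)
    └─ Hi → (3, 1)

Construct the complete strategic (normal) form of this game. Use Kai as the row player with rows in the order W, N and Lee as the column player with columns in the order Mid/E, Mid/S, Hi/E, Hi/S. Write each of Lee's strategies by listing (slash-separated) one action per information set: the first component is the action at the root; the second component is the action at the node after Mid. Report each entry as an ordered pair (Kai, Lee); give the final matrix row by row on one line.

        Mid/E    Mid/S     Hi/E     Hi/S
   W    (2,2)    (5,3)    (3,1)    (3,1)
   N    (2,2)    (5,4)    (3,1)    (3,1)

W: (2,2) (5,3) (3,1) (3,1) | N: (2,2) (5,4) (3,1) (3,1)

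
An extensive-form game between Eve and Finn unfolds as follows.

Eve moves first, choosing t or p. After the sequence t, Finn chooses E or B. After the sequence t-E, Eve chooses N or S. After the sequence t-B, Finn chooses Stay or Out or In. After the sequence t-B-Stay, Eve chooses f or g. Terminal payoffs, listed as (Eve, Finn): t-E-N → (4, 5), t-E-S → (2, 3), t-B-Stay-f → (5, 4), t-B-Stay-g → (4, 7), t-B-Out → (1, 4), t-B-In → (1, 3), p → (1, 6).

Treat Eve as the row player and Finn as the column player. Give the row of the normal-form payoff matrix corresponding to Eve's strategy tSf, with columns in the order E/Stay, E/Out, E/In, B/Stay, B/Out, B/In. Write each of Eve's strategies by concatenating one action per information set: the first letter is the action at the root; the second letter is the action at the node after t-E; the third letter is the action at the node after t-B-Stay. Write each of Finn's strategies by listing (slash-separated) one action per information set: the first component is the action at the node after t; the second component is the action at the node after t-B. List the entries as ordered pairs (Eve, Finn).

vs E/Stay: Eve plays t → Finn plays E at [t] → Eve plays S at [t-E] → (2, 3)
vs E/Out: Eve plays t → Finn plays E at [t] → Eve plays S at [t-E] → (2, 3)
vs E/In: Eve plays t → Finn plays E at [t] → Eve plays S at [t-E] → (2, 3)
vs B/Stay: Eve plays t → Finn plays B at [t] → Finn plays Stay at [t-B] → Eve plays f at [t-B-Stay] → (5, 4)
vs B/Out: Eve plays t → Finn plays B at [t] → Finn plays Out at [t-B] → (1, 4)
vs B/In: Eve plays t → Finn plays B at [t] → Finn plays In at [t-B] → (1, 3)

(2,3) (2,3) (2,3) (5,4) (1,4) (1,3)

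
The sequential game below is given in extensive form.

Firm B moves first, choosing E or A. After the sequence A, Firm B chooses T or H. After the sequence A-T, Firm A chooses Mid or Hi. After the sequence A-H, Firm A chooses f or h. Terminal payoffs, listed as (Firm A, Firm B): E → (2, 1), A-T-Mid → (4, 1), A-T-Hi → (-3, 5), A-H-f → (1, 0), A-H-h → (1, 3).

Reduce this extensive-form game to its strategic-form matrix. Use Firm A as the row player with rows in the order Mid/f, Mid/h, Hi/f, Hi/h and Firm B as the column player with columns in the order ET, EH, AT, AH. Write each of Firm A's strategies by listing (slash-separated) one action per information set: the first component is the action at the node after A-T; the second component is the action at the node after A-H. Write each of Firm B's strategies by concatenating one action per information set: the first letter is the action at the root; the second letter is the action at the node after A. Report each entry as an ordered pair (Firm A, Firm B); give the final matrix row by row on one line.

Row Mid/f: ET→(2,1), EH→(2,1), AT→(4,1), AH→(1,0)
Row Mid/h: ET→(2,1), EH→(2,1), AT→(4,1), AH→(1,3)
Row Hi/f: ET→(2,1), EH→(2,1), AT→(-3,5), AH→(1,0)
Row Hi/h: ET→(2,1), EH→(2,1), AT→(-3,5), AH→(1,3)

Mid/f: (2,1) (2,1) (4,1) (1,0) | Mid/h: (2,1) (2,1) (4,1) (1,3) | Hi/f: (2,1) (2,1) (-3,5) (1,0) | Hi/h: (2,1) (2,1) (-3,5) (1,3)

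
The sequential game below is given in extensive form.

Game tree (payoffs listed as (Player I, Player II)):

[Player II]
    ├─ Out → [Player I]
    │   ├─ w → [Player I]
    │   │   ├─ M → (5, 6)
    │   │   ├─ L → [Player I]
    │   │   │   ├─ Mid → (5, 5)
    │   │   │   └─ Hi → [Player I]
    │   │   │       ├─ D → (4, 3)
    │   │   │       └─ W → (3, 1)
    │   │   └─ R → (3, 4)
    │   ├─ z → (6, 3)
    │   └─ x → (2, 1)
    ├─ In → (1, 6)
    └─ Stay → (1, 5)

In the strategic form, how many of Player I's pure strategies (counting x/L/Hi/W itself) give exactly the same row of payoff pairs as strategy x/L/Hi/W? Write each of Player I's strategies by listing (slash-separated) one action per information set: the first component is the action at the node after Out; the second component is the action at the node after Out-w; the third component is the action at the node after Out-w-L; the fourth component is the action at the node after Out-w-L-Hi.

12

Row for x/L/Hi/W (columns Out, In, Stay): (2,1) (1,6) (1,5).
Under x/L/Hi/W, Player I's choice at the node after Out-w and at the node after Out-w-L and at the node after Out-w-L-Hi can never be reached regardless of what Player II does, so varying those choices leaves every outcome unchanged.
Holding the reachable choices fixed and varying the unreachable ones freely already gives 3 × 2 × 2 = 12 equivalent strategies.
No other strategy reproduces this row, so those 12 are the full class: x/M/Mid/D, x/M/Mid/W, x/M/Hi/D, x/M/Hi/W, x/L/Mid/D, x/L/Mid/W, x/L/Hi/D, x/L/Hi/W, x/R/Mid/D, x/R/Mid/W, x/R/Hi/D, x/R/Hi/W.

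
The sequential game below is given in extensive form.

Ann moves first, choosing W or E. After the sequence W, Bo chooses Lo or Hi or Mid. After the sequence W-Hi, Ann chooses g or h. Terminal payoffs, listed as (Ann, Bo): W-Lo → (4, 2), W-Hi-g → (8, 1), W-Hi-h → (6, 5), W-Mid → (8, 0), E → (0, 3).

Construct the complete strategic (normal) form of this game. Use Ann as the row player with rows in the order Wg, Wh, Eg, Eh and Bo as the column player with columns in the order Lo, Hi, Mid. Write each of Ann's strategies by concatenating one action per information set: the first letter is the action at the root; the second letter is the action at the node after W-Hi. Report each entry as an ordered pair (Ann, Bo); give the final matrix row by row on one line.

Wg: (4,2) (8,1) (8,0) | Wh: (4,2) (6,5) (8,0) | Eg: (0,3) (0,3) (0,3) | Eh: (0,3) (0,3) (0,3)

           Lo       Hi      Mid
  Wg    (4,2)    (8,1)    (8,0)
  Wh    (4,2)    (6,5)    (8,0)
  Eg    (0,3)    (0,3)    (0,3)
  Eh    (0,3)    (0,3)    (0,3)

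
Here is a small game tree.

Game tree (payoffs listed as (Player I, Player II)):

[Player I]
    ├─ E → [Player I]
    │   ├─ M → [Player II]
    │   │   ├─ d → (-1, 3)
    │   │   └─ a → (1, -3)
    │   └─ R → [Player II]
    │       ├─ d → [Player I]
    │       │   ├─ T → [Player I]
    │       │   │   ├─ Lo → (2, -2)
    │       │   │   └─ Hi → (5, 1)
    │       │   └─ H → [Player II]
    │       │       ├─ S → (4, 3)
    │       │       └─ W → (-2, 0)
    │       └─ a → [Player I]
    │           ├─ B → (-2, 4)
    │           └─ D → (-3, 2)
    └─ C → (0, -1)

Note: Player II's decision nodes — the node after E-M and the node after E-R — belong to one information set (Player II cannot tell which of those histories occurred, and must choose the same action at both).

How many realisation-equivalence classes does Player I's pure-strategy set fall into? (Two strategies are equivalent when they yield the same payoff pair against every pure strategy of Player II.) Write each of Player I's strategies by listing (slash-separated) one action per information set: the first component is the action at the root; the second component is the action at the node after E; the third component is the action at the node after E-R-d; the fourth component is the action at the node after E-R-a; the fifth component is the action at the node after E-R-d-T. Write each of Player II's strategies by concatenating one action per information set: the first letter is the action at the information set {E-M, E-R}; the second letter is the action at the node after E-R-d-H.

Player I has 32 pure strategies: E/M/T/B/Lo, E/M/T/B/Hi, E/M/T/D/Lo, E/M/T/D/Hi, E/M/H/B/Lo, E/M/H/B/Hi, E/M/H/D/Lo, E/M/H/D/Hi, E/R/T/B/Lo, E/R/T/B/Hi, E/R/T/D/Lo, E/R/T/D/Hi, E/R/H/B/Lo, E/R/H/B/Hi, E/R/H/D/Lo, E/R/H/D/Hi, C/M/T/B/Lo, C/M/T/B/Hi, C/M/T/D/Lo, C/M/T/D/Hi, C/M/H/B/Lo, C/M/H/B/Hi, C/M/H/D/Lo, C/M/H/D/Hi, C/R/T/B/Lo, C/R/T/B/Hi, C/R/T/D/Lo, C/R/T/D/Hi, C/R/H/B/Lo, C/R/H/B/Hi, C/R/H/D/Lo, C/R/H/D/Hi. Columns: dS, dW, aS, aW.
{E/M/T/B/Lo, E/M/T/B/Hi, E/M/T/D/Lo, E/M/T/D/Hi, E/M/H/B/Lo, E/M/H/B/Hi, E/M/H/D/Lo, E/M/H/D/Hi} → row (-1,3) (-1,3) (1,-3) (1,-3)
{E/R/T/B/Lo} → row (2,-2) (2,-2) (-2,4) (-2,4)
{E/R/T/B/Hi} → row (5,1) (5,1) (-2,4) (-2,4)
{E/R/T/D/Lo} → row (2,-2) (2,-2) (-3,2) (-3,2)
{E/R/T/D/Hi} → row (5,1) (5,1) (-3,2) (-3,2)
{E/R/H/B/Lo, E/R/H/B/Hi} → row (4,3) (-2,0) (-2,4) (-2,4)
{E/R/H/D/Lo, E/R/H/D/Hi} → row (4,3) (-2,0) (-3,2) (-3,2)
{C/M/T/B/Lo, C/M/T/B/Hi, C/M/T/D/Lo, C/M/T/D/Hi, C/M/H/B/Lo, C/M/H/B/Hi, C/M/H/D/Lo, C/M/H/D/Hi, C/R/T/B/Lo, C/R/T/B/Hi, C/R/T/D/Lo, C/R/T/D/Hi, C/R/H/B/Lo, C/R/H/B/Hi, C/R/H/D/Lo, C/R/H/D/Hi} → row (0,-1) (0,-1) (0,-1) (0,-1)
That's 8 distinct rows out of 32 strategies.

8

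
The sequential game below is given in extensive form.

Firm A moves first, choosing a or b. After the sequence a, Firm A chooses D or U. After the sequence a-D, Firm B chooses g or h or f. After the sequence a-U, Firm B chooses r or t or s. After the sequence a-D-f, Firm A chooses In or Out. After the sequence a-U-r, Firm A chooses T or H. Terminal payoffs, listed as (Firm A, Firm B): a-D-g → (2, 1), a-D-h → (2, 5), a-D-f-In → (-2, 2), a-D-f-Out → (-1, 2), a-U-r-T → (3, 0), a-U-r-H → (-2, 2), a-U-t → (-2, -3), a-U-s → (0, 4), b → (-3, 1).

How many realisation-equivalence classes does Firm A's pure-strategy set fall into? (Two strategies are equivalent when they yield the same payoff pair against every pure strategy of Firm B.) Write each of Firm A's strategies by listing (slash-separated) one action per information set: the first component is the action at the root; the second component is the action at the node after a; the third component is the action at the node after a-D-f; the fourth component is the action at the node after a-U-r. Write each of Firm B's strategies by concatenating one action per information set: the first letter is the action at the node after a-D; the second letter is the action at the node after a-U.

Firm A has 16 pure strategies: a/D/In/T, a/D/In/H, a/D/Out/T, a/D/Out/H, a/U/In/T, a/U/In/H, a/U/Out/T, a/U/Out/H, b/D/In/T, b/D/In/H, b/D/Out/T, b/D/Out/H, b/U/In/T, b/U/In/H, b/U/Out/T, b/U/Out/H. Columns: gr, gt, gs, hr, ht, hs, fr, ft, fs.
{a/D/In/T, a/D/In/H} → row (2,1) (2,1) (2,1) (2,5) (2,5) (2,5) (-2,2) (-2,2) (-2,2)
{a/D/Out/T, a/D/Out/H} → row (2,1) (2,1) (2,1) (2,5) (2,5) (2,5) (-1,2) (-1,2) (-1,2)
{a/U/In/T, a/U/Out/T} → row (3,0) (-2,-3) (0,4) (3,0) (-2,-3) (0,4) (3,0) (-2,-3) (0,4)
{a/U/In/H, a/U/Out/H} → row (-2,2) (-2,-3) (0,4) (-2,2) (-2,-3) (0,4) (-2,2) (-2,-3) (0,4)
{b/D/In/T, b/D/In/H, b/D/Out/T, b/D/Out/H, b/U/In/T, b/U/In/H, b/U/Out/T, b/U/Out/H} → row (-3,1) (-3,1) (-3,1) (-3,1) (-3,1) (-3,1) (-3,1) (-3,1) (-3,1)
That's 5 distinct rows out of 16 strategies.

5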